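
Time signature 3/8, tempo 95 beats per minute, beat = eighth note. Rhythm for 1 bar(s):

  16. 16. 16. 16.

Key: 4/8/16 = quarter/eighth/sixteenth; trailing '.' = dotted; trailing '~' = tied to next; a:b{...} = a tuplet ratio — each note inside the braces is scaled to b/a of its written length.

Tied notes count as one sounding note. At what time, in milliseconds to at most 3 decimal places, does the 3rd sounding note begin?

note 3 onset = 3/2b = 947.368ms

1. 0.0ms @ 0 + 473.684ms (3/4)
2. 473.684ms @ 3/4 + 473.684ms (3/4)
3. 947.368ms @ 3/2 + 473.684ms (3/4)
4. 1421.053ms @ 9/4 + 473.684ms (3/4)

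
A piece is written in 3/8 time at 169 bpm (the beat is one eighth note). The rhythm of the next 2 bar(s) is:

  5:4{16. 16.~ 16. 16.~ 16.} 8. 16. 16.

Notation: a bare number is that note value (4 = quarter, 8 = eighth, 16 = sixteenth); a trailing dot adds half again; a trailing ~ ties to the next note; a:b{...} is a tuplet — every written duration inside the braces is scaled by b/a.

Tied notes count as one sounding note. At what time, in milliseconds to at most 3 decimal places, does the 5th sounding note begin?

note 5 onset = 9/2b = 1597.633ms

1. 0.0ms @ 0 + 213.018ms (3/5)
2. 213.018ms @ 3/5 + 426.036ms (6/5)
3. 639.053ms @ 9/5 + 426.036ms (6/5)
4. 1065.089ms @ 3 + 532.544ms (3/2)
5. 1597.633ms @ 9/2 + 266.272ms (3/4)
6. 1863.905ms @ 21/4 + 266.272ms (3/4)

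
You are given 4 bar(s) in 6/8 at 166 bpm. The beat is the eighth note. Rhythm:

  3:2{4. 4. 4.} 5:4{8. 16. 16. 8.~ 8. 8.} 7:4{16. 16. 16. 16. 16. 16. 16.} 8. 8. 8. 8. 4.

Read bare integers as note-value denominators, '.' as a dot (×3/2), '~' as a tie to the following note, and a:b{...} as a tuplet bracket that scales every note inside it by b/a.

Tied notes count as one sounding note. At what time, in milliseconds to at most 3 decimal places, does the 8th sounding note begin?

note 8 onset = 54/5b = 3903.614ms

1. 0.0ms @ 0 + 722.892ms (2)
2. 722.892ms @ 2 + 722.892ms (2)
3. 1445.783ms @ 4 + 722.892ms (2)
4. 2168.675ms @ 6 + 433.735ms (6/5)
5. 2602.41ms @ 36/5 + 216.867ms (3/5)
6. 2819.277ms @ 39/5 + 216.867ms (3/5)
7. 3036.145ms @ 42/5 + 867.47ms (12/5)
8. 3903.614ms @ 54/5 + 433.735ms (6/5)
9. 4337.349ms @ 12 + 154.905ms (3/7)
10. 4492.255ms @ 87/7 + 154.905ms (3/7)
11. 4647.16ms @ 90/7 + 154.905ms (3/7)
12. 4802.065ms @ 93/7 + 154.905ms (3/7)
13. 4956.971ms @ 96/7 + 154.905ms (3/7)
14. 5111.876ms @ 99/7 + 154.905ms (3/7)
15. 5266.781ms @ 102/7 + 154.905ms (3/7)
16. 5421.687ms @ 15 + 542.169ms (3/2)
17. 5963.855ms @ 33/2 + 542.169ms (3/2)
18. 6506.024ms @ 18 + 542.169ms (3/2)
19. 7048.193ms @ 39/2 + 542.169ms (3/2)
20. 7590.361ms @ 21 + 1084.337ms (3)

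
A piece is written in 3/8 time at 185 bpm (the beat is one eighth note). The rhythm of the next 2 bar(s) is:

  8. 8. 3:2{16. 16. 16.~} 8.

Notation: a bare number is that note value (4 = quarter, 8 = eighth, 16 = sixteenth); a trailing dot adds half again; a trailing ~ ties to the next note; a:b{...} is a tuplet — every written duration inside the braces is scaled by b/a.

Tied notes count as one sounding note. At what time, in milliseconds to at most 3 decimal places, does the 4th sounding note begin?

note 4 onset = 7/2b = 1135.135ms

1. 0.0ms @ 0 + 486.486ms (3/2)
2. 486.486ms @ 3/2 + 486.486ms (3/2)
3. 972.973ms @ 3 + 162.162ms (1/2)
4. 1135.135ms @ 7/2 + 162.162ms (1/2)
5. 1297.297ms @ 4 + 648.649ms (2)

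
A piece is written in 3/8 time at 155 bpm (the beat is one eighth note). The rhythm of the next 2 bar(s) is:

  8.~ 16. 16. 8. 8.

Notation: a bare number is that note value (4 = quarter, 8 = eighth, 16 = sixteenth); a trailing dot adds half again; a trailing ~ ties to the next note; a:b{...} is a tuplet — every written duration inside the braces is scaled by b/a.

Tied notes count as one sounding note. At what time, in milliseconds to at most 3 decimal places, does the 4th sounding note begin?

1. 0.0ms @ 0 + 870.968ms (9/4)
2. 870.968ms @ 9/4 + 290.323ms (3/4)
3. 1161.29ms @ 3 + 580.645ms (3/2)
4. 1741.935ms @ 9/2 + 580.645ms (3/2)

note 4 onset = 9/2b = 1741.935ms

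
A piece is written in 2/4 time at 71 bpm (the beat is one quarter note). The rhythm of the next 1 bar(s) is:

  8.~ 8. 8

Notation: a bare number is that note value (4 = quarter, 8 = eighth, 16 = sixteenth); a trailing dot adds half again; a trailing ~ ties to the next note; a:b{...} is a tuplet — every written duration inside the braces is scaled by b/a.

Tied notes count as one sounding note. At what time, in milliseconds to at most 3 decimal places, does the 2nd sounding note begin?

note 2 onset = 3/2b = 1267.606ms

1. 0.0ms @ 0 + 1267.606ms (3/2)
2. 1267.606ms @ 3/2 + 422.535ms (1/2)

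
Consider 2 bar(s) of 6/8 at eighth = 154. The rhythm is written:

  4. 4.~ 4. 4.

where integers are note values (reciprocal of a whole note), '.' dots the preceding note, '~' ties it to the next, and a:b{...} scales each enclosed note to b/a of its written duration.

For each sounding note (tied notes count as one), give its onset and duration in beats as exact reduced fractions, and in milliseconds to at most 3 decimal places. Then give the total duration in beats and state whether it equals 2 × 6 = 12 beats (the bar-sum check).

1) 0.0ms=0b +1168.831ms=3b
2) 1168.831ms=3b +2337.662ms=6b
3) 3506.494ms=9b +1168.831ms=3b
Σ=12b of 12 (154bpm 6/8) — PASS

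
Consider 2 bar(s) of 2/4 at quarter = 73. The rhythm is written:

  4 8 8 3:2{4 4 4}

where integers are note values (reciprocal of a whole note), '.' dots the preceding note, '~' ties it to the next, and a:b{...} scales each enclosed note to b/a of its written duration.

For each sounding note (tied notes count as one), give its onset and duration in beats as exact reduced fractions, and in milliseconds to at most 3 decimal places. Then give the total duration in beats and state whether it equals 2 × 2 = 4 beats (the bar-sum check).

1) 0.0ms=0b +821.918ms=1b
2) 821.918ms=1b +410.959ms=1/2b
3) 1232.877ms=3/2b +410.959ms=1/2b
4) 1643.836ms=2b +547.945ms=2/3b
5) 2191.781ms=8/3b +547.945ms=2/3b
6) 2739.726ms=10/3b +547.945ms=2/3b
Σ=4b of 4 (73bpm 2/4) — PASS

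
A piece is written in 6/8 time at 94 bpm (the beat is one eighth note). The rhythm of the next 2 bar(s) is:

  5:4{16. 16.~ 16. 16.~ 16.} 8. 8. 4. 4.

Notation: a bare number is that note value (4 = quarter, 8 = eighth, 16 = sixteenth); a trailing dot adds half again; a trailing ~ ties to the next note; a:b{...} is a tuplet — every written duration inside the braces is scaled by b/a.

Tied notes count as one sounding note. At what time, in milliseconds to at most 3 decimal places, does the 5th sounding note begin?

1. 0.0ms @ 0 + 382.979ms (3/5)
2. 382.979ms @ 3/5 + 765.957ms (6/5)
3. 1148.936ms @ 9/5 + 765.957ms (6/5)
4. 1914.894ms @ 3 + 957.447ms (3/2)
5. 2872.34ms @ 9/2 + 957.447ms (3/2)
6. 3829.787ms @ 6 + 1914.894ms (3)
7. 5744.681ms @ 9 + 1914.894ms (3)

note 5 onset = 9/2b = 2872.34ms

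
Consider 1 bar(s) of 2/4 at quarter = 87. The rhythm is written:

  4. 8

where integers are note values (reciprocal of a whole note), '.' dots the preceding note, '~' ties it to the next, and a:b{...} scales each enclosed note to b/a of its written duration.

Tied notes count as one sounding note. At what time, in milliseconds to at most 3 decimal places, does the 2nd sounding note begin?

note 2 onset = 3/2b = 1034.483ms

1. 0.0ms @ 0 + 1034.483ms (3/2)
2. 1034.483ms @ 3/2 + 344.828ms (1/2)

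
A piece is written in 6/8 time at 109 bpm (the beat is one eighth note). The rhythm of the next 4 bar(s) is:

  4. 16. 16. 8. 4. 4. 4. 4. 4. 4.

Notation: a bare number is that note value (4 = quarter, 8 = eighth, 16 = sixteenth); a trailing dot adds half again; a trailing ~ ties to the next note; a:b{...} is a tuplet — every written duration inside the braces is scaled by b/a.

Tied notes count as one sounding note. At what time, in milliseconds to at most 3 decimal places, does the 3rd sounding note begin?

note 3 onset = 15/4b = 2064.22ms

1. 0.0ms @ 0 + 1651.376ms (3)
2. 1651.376ms @ 3 + 412.844ms (3/4)
3. 2064.22ms @ 15/4 + 412.844ms (3/4)
4. 2477.064ms @ 9/2 + 825.688ms (3/2)
5. 3302.752ms @ 6 + 1651.376ms (3)
6. 4954.128ms @ 9 + 1651.376ms (3)
7. 6605.505ms @ 12 + 1651.376ms (3)
8. 8256.881ms @ 15 + 1651.376ms (3)
9. 9908.257ms @ 18 + 1651.376ms (3)
10. 11559.633ms @ 21 + 1651.376ms (3)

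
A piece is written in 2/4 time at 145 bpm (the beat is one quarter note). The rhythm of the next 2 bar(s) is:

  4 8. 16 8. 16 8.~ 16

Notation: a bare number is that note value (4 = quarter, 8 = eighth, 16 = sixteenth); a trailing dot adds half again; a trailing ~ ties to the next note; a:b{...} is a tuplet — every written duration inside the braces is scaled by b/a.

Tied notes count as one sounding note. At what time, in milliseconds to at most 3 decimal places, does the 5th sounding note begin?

1. 0.0ms @ 0 + 413.793ms (1)
2. 413.793ms @ 1 + 310.345ms (3/4)
3. 724.138ms @ 7/4 + 103.448ms (1/4)
4. 827.586ms @ 2 + 310.345ms (3/4)
5. 1137.931ms @ 11/4 + 103.448ms (1/4)
6. 1241.379ms @ 3 + 413.793ms (1)

note 5 onset = 11/4b = 1137.931ms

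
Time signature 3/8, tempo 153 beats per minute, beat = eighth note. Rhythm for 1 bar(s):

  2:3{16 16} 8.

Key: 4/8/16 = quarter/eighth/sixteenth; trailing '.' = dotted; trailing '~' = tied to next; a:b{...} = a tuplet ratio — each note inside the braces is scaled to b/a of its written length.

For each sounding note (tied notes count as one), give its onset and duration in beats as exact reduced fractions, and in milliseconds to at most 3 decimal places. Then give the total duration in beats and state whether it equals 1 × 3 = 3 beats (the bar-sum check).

1) 0.0ms=0b +294.118ms=3/4b
2) 294.118ms=3/4b +294.118ms=3/4b
3) 588.235ms=3/2b +588.235ms=3/2b
Σ=3b of 3 (153bpm 3/8) — PASS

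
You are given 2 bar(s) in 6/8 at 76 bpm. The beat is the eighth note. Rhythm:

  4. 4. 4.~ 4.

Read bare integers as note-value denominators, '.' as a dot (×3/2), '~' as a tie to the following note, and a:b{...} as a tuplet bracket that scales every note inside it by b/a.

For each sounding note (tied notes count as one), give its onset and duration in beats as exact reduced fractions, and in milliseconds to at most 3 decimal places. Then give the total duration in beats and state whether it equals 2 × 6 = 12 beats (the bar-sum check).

1) 0.0ms=0b +2368.421ms=3b
2) 2368.421ms=3b +2368.421ms=3b
3) 4736.842ms=6b +4736.842ms=6b
Σ=12b of 12 (76bpm 6/8) — PASS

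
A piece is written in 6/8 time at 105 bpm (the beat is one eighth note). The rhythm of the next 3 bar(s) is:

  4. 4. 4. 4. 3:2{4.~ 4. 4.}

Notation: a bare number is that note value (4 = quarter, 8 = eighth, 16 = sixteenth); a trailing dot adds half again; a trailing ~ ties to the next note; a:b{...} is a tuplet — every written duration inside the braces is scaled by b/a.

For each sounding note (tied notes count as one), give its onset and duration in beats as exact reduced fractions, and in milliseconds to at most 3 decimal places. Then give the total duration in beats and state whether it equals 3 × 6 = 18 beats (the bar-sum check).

1) 0.0ms=0b +1714.286ms=3b
2) 1714.286ms=3b +1714.286ms=3b
3) 3428.571ms=6b +1714.286ms=3b
4) 5142.857ms=9b +1714.286ms=3b
5) 6857.143ms=12b +2285.714ms=4b
6) 9142.857ms=16b +1142.857ms=2b
Σ=18b of 18 (105bpm 6/8) — PASS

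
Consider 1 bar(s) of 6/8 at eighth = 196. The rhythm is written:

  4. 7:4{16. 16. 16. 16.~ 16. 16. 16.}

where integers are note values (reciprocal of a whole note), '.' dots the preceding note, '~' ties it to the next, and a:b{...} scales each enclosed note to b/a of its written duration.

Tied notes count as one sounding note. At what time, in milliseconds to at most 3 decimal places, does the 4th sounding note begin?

1. 0.0ms @ 0 + 918.367ms (3)
2. 918.367ms @ 3 + 131.195ms (3/7)
3. 1049.563ms @ 24/7 + 131.195ms (3/7)
4. 1180.758ms @ 27/7 + 131.195ms (3/7)
5. 1311.953ms @ 30/7 + 262.391ms (6/7)
6. 1574.344ms @ 36/7 + 131.195ms (3/7)
7. 1705.539ms @ 39/7 + 131.195ms (3/7)

note 4 onset = 27/7b = 1180.758ms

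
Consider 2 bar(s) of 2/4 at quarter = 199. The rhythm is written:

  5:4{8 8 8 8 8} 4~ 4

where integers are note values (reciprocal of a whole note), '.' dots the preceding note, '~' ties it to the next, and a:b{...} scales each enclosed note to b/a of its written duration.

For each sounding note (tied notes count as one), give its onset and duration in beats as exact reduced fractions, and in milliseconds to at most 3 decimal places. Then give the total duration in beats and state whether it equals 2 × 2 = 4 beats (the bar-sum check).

1) 0.0ms=0b +120.603ms=2/5b
2) 120.603ms=2/5b +120.603ms=2/5b
3) 241.206ms=4/5b +120.603ms=2/5b
4) 361.809ms=6/5b +120.603ms=2/5b
5) 482.412ms=8/5b +120.603ms=2/5b
6) 603.015ms=2b +603.015ms=2b
Σ=4b of 4 (199bpm 2/4) — PASS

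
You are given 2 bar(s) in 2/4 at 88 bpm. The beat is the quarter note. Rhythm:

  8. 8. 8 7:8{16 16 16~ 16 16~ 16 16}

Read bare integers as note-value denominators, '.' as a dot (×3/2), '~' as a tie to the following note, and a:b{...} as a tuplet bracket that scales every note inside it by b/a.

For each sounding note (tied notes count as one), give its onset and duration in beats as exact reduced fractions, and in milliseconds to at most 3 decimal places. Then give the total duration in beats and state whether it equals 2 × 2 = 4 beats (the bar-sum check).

1) 0.0ms=0b +511.364ms=3/4b
2) 511.364ms=3/4b +511.364ms=3/4b
3) 1022.727ms=3/2b +340.909ms=1/2b
4) 1363.636ms=2b +194.805ms=2/7b
5) 1558.442ms=16/7b +194.805ms=2/7b
6) 1753.247ms=18/7b +389.61ms=4/7b
7) 2142.857ms=22/7b +389.61ms=4/7b
8) 2532.468ms=26/7b +194.805ms=2/7b
Σ=4b of 4 (88bpm 2/4) — PASS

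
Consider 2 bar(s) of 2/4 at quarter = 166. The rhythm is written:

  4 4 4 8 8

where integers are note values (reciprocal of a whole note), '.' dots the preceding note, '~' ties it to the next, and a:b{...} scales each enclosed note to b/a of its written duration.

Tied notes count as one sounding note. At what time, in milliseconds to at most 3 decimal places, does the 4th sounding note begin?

1. 0.0ms @ 0 + 361.446ms (1)
2. 361.446ms @ 1 + 361.446ms (1)
3. 722.892ms @ 2 + 361.446ms (1)
4. 1084.337ms @ 3 + 180.723ms (1/2)
5. 1265.06ms @ 7/2 + 180.723ms (1/2)

note 4 onset = 3b = 1084.337ms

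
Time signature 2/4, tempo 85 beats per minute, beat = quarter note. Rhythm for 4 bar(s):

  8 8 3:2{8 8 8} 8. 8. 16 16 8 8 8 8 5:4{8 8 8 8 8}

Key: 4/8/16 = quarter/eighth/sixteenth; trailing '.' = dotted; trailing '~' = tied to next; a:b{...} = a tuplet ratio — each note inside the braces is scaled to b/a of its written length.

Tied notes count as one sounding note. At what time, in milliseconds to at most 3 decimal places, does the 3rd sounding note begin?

1. 0.0ms @ 0 + 352.941ms (1/2)
2. 352.941ms @ 1/2 + 352.941ms (1/2)
3. 705.882ms @ 1 + 235.294ms (1/3)
4. 941.176ms @ 4/3 + 235.294ms (1/3)
5. 1176.471ms @ 5/3 + 235.294ms (1/3)
6. 1411.765ms @ 2 + 529.412ms (3/4)
7. 1941.176ms @ 11/4 + 529.412ms (3/4)
8. 2470.588ms @ 7/2 + 176.471ms (1/4)
9. 2647.059ms @ 15/4 + 176.471ms (1/4)
10. 2823.529ms @ 4 + 352.941ms (1/2)
11. 3176.471ms @ 9/2 + 352.941ms (1/2)
12. 3529.412ms @ 5 + 352.941ms (1/2)
13. 3882.353ms @ 11/2 + 352.941ms (1/2)
14. 4235.294ms @ 6 + 282.353ms (2/5)
15. 4517.647ms @ 32/5 + 282.353ms (2/5)
16. 4800.0ms @ 34/5 + 282.353ms (2/5)
17. 5082.353ms @ 36/5 + 282.353ms (2/5)
18. 5364.706ms @ 38/5 + 282.353ms (2/5)

note 3 onset = 1b = 705.882ms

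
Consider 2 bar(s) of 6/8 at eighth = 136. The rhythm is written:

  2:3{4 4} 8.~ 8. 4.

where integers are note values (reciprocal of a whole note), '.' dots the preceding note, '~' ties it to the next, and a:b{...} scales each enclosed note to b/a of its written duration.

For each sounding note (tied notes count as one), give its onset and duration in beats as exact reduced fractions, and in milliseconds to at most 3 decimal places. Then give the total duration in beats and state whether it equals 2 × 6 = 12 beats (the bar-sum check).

1) 0.0ms=0b +1323.529ms=3b
2) 1323.529ms=3b +1323.529ms=3b
3) 2647.059ms=6b +1323.529ms=3b
4) 3970.588ms=9b +1323.529ms=3b
Σ=12b of 12 (136bpm 6/8) — PASS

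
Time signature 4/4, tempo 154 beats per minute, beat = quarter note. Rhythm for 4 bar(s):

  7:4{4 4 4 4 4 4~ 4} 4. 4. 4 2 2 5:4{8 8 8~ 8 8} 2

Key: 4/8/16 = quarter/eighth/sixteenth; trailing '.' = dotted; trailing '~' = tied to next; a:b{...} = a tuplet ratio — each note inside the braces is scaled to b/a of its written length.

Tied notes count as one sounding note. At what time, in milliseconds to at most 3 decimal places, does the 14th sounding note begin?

note 14 onset = 64/5b = 4987.013ms

1. 0.0ms @ 0 + 222.635ms (4/7)
2. 222.635ms @ 4/7 + 222.635ms (4/7)
3. 445.269ms @ 8/7 + 222.635ms (4/7)
4. 667.904ms @ 12/7 + 222.635ms (4/7)
5. 890.538ms @ 16/7 + 222.635ms (4/7)
6. 1113.173ms @ 20/7 + 445.269ms (8/7)
7. 1558.442ms @ 4 + 584.416ms (3/2)
8. 2142.857ms @ 11/2 + 584.416ms (3/2)
9. 2727.273ms @ 7 + 389.61ms (1)
10. 3116.883ms @ 8 + 779.221ms (2)
11. 3896.104ms @ 10 + 779.221ms (2)
12. 4675.325ms @ 12 + 155.844ms (2/5)
13. 4831.169ms @ 62/5 + 155.844ms (2/5)
14. 4987.013ms @ 64/5 + 311.688ms (4/5)
15. 5298.701ms @ 68/5 + 155.844ms (2/5)
16. 5454.545ms @ 14 + 779.221ms (2)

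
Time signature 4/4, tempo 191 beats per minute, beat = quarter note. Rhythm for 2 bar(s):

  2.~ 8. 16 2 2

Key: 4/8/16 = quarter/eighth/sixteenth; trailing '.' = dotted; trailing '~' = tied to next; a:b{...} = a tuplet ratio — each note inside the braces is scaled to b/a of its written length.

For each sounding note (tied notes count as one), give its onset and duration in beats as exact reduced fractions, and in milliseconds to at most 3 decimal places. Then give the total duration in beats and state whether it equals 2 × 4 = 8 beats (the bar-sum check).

1) 0.0ms=0b +1178.01ms=15/4b
2) 1178.01ms=15/4b +78.534ms=1/4b
3) 1256.545ms=4b +628.272ms=2b
4) 1884.817ms=6b +628.272ms=2b
Σ=8b of 8 (191bpm 4/4) — PASS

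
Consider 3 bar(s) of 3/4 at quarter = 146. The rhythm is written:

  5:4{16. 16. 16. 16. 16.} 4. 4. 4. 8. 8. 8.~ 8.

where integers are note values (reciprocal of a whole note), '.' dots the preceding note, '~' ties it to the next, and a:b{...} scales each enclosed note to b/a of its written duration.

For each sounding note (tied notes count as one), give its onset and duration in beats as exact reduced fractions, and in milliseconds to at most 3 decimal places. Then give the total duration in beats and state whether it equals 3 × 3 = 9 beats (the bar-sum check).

1) 0.0ms=0b +123.288ms=3/10b
2) 123.288ms=3/10b +123.288ms=3/10b
3) 246.575ms=3/5b +123.288ms=3/10b
4) 369.863ms=9/10b +123.288ms=3/10b
5) 493.151ms=6/5b +123.288ms=3/10b
6) 616.438ms=3/2b +616.438ms=3/2b
7) 1232.877ms=3b +616.438ms=3/2b
8) 1849.315ms=9/2b +616.438ms=3/2b
9) 2465.753ms=6b +308.219ms=3/4b
10) 2773.973ms=27/4b +308.219ms=3/4b
11) 3082.192ms=15/2b +616.438ms=3/2b
Σ=9b of 9 (146bpm 3/4) — PASS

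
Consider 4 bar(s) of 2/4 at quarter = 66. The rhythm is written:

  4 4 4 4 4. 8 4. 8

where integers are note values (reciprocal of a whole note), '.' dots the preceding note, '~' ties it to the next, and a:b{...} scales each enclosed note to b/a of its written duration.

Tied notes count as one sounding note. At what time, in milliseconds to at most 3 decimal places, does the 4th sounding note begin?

1. 0.0ms @ 0 + 909.091ms (1)
2. 909.091ms @ 1 + 909.091ms (1)
3. 1818.182ms @ 2 + 909.091ms (1)
4. 2727.273ms @ 3 + 909.091ms (1)
5. 3636.364ms @ 4 + 1363.636ms (3/2)
6. 5000.0ms @ 11/2 + 454.545ms (1/2)
7. 5454.545ms @ 6 + 1363.636ms (3/2)
8. 6818.182ms @ 15/2 + 454.545ms (1/2)

note 4 onset = 3b = 2727.273ms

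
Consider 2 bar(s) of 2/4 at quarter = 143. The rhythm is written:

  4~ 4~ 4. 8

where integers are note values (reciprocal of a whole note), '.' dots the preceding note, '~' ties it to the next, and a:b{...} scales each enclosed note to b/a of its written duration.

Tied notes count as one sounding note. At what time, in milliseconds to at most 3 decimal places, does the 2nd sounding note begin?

1. 0.0ms @ 0 + 1468.531ms (7/2)
2. 1468.531ms @ 7/2 + 209.79ms (1/2)

note 2 onset = 7/2b = 1468.531ms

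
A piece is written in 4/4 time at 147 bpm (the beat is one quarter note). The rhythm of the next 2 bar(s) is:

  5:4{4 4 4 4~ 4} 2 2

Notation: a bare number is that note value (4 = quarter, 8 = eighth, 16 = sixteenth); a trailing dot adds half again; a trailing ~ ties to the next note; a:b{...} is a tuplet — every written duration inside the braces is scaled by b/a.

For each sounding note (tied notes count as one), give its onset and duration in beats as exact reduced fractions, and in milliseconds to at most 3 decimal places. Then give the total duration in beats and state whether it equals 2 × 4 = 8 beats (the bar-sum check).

1) 0.0ms=0b +326.531ms=4/5b
2) 326.531ms=4/5b +326.531ms=4/5b
3) 653.061ms=8/5b +326.531ms=4/5b
4) 979.592ms=12/5b +653.061ms=8/5b
5) 1632.653ms=4b +816.327ms=2b
6) 2448.98ms=6b +816.327ms=2b
Σ=8b of 8 (147bpm 4/4) — PASS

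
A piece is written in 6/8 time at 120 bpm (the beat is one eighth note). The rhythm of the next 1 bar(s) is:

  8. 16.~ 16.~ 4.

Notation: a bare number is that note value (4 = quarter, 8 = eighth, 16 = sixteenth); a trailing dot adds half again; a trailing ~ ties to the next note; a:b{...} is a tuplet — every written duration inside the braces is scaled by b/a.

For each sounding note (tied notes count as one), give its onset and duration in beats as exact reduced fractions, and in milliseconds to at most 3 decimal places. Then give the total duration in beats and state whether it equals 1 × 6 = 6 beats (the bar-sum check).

1) 0.0ms=0b +750.0ms=3/2b
2) 750.0ms=3/2b +2250.0ms=9/2b
Σ=6b of 6 (120bpm 6/8) — PASS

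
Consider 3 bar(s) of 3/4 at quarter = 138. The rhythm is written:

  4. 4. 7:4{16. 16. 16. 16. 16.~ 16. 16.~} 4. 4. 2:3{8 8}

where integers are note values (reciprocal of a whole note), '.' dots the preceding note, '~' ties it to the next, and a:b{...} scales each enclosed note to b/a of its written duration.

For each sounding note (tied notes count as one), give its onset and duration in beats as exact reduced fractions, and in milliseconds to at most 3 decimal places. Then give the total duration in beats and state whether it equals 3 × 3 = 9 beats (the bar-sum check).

1) 0.0ms=0b +652.174ms=3/2b
2) 652.174ms=3/2b +652.174ms=3/2b
3) 1304.348ms=3b +93.168ms=3/14b
4) 1397.516ms=45/14b +93.168ms=3/14b
5) 1490.683ms=24/7b +93.168ms=3/14b
6) 1583.851ms=51/14b +93.168ms=3/14b
7) 1677.019ms=27/7b +186.335ms=3/7b
8) 1863.354ms=30/7b +745.342ms=12/7b
9) 2608.696ms=6b +652.174ms=3/2b
10) 3260.87ms=15/2b +326.087ms=3/4b
11) 3586.957ms=33/4b +326.087ms=3/4b
Σ=9b of 9 (138bpm 3/4) — PASS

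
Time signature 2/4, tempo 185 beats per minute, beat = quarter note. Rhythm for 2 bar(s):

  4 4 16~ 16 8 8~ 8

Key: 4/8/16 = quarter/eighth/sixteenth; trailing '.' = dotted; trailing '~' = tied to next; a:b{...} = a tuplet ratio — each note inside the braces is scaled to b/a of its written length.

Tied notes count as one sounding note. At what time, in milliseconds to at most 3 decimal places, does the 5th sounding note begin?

1. 0.0ms @ 0 + 324.324ms (1)
2. 324.324ms @ 1 + 324.324ms (1)
3. 648.649ms @ 2 + 162.162ms (1/2)
4. 810.811ms @ 5/2 + 162.162ms (1/2)
5. 972.973ms @ 3 + 324.324ms (1)

note 5 onset = 3b = 972.973ms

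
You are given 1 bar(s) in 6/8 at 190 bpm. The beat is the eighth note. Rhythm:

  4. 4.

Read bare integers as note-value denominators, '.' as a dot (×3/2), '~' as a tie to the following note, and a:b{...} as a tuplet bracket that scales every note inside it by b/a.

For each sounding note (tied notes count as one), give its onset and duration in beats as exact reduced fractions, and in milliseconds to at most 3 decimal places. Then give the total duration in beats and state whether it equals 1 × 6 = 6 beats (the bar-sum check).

1) 0.0ms=0b +947.368ms=3b
2) 947.368ms=3b +947.368ms=3b
Σ=6b of 6 (190bpm 6/8) — PASS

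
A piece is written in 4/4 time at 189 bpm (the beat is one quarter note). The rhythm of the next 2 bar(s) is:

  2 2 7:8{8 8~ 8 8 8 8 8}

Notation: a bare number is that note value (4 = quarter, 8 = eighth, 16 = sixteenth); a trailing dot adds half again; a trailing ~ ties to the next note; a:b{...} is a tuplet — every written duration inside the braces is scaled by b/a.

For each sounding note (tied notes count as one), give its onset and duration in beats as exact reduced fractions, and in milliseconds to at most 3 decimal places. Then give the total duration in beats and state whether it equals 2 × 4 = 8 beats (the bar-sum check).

1) 0.0ms=0b +634.921ms=2b
2) 634.921ms=2b +634.921ms=2b
3) 1269.841ms=4b +181.406ms=4/7b
4) 1451.247ms=32/7b +362.812ms=8/7b
5) 1814.059ms=40/7b +181.406ms=4/7b
6) 1995.465ms=44/7b +181.406ms=4/7b
7) 2176.871ms=48/7b +181.406ms=4/7b
8) 2358.277ms=52/7b +181.406ms=4/7b
Σ=8b of 8 (189bpm 4/4) — PASS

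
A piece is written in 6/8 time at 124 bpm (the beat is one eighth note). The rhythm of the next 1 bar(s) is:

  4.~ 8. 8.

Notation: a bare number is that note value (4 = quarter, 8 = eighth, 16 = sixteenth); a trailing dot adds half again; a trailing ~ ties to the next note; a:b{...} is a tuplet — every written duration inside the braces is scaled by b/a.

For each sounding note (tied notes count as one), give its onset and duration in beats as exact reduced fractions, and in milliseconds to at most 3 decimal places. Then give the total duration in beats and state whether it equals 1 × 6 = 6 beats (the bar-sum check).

1) 0.0ms=0b +2177.419ms=9/2b
2) 2177.419ms=9/2b +725.806ms=3/2b
Σ=6b of 6 (124bpm 6/8) — PASS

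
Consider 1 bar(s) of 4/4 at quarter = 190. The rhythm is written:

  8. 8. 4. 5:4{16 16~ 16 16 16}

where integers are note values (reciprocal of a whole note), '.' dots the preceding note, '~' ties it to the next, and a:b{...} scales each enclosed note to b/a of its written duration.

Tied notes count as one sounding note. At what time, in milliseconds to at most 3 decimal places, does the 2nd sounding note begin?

note 2 onset = 3/4b = 236.842ms

1. 0.0ms @ 0 + 236.842ms (3/4)
2. 236.842ms @ 3/4 + 236.842ms (3/4)
3. 473.684ms @ 3/2 + 473.684ms (3/2)
4. 947.368ms @ 3 + 63.158ms (1/5)
5. 1010.526ms @ 16/5 + 126.316ms (2/5)
6. 1136.842ms @ 18/5 + 63.158ms (1/5)
7. 1200.0ms @ 19/5 + 63.158ms (1/5)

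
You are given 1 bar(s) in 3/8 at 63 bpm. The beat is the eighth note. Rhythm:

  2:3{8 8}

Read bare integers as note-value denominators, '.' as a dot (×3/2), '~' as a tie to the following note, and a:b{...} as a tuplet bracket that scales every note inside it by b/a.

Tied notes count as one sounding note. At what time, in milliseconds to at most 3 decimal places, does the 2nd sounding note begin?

1. 0.0ms @ 0 + 1428.571ms (3/2)
2. 1428.571ms @ 3/2 + 1428.571ms (3/2)

note 2 onset = 3/2b = 1428.571ms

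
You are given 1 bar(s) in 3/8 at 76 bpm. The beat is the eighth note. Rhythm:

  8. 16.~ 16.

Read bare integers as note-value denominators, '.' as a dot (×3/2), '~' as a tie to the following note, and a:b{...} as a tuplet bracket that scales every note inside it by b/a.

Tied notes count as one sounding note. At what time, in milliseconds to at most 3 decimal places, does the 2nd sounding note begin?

note 2 onset = 3/2b = 1184.211ms

1. 0.0ms @ 0 + 1184.211ms (3/2)
2. 1184.211ms @ 3/2 + 1184.211ms (3/2)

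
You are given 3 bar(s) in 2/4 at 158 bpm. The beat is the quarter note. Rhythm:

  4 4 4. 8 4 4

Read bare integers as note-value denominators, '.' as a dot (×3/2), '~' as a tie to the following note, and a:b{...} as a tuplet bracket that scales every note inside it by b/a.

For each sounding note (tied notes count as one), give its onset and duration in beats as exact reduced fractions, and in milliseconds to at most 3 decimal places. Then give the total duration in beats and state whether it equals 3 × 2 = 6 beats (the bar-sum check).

1) 0.0ms=0b +379.747ms=1b
2) 379.747ms=1b +379.747ms=1b
3) 759.494ms=2b +569.62ms=3/2b
4) 1329.114ms=7/2b +189.873ms=1/2b
5) 1518.987ms=4b +379.747ms=1b
6) 1898.734ms=5b +379.747ms=1b
Σ=6b of 6 (158bpm 2/4) — PASS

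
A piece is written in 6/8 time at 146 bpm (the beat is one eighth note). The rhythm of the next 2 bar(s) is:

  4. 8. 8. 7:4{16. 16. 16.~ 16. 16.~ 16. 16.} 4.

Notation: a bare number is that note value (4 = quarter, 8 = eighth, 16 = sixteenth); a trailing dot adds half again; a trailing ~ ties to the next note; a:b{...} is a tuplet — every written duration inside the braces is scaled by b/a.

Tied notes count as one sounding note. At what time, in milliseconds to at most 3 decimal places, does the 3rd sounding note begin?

note 3 onset = 9/2b = 1849.315ms

1. 0.0ms @ 0 + 1232.877ms (3)
2. 1232.877ms @ 3 + 616.438ms (3/2)
3. 1849.315ms @ 9/2 + 616.438ms (3/2)
4. 2465.753ms @ 6 + 176.125ms (3/7)
5. 2641.879ms @ 45/7 + 176.125ms (3/7)
6. 2818.004ms @ 48/7 + 352.25ms (6/7)
7. 3170.254ms @ 54/7 + 352.25ms (6/7)
8. 3522.505ms @ 60/7 + 176.125ms (3/7)
9. 3698.63ms @ 9 + 1232.877ms (3)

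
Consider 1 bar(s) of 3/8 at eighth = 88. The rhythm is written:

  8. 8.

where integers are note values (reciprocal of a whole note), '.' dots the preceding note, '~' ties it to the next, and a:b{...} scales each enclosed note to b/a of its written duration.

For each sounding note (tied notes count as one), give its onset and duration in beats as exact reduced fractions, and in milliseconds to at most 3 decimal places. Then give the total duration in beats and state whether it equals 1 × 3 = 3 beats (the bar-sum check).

1) 0.0ms=0b +1022.727ms=3/2b
2) 1022.727ms=3/2b +1022.727ms=3/2b
Σ=3b of 3 (88bpm 3/8) — PASS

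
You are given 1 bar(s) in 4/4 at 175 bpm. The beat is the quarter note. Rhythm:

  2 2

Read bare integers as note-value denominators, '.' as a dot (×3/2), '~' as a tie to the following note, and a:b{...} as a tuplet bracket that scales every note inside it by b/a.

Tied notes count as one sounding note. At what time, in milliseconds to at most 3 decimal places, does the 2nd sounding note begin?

note 2 onset = 2b = 685.714ms

1. 0.0ms @ 0 + 685.714ms (2)
2. 685.714ms @ 2 + 685.714ms (2)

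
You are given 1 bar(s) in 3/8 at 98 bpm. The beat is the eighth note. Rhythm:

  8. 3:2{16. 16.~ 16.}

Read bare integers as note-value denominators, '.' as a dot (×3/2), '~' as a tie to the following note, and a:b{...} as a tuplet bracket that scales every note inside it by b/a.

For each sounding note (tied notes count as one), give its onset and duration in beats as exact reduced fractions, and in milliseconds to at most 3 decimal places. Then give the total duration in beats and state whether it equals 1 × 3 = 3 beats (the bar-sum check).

1) 0.0ms=0b +918.367ms=3/2b
2) 918.367ms=3/2b +306.122ms=1/2b
3) 1224.49ms=2b +612.245ms=1b
Σ=3b of 3 (98bpm 3/8) — PASS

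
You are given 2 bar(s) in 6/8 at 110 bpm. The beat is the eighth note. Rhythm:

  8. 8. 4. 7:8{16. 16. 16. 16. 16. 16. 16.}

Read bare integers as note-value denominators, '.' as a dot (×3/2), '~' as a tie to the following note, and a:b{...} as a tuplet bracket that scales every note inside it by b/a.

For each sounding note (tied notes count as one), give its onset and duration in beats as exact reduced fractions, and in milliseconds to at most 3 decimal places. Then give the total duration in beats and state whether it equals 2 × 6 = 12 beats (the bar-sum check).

1) 0.0ms=0b +818.182ms=3/2b
2) 818.182ms=3/2b +818.182ms=3/2b
3) 1636.364ms=3b +1636.364ms=3b
4) 3272.727ms=6b +467.532ms=6/7b
5) 3740.26ms=48/7b +467.532ms=6/7b
6) 4207.792ms=54/7b +467.532ms=6/7b
7) 4675.325ms=60/7b +467.532ms=6/7b
8) 5142.857ms=66/7b +467.532ms=6/7b
9) 5610.39ms=72/7b +467.532ms=6/7b
10) 6077.922ms=78/7b +467.532ms=6/7b
Σ=12b of 12 (110bpm 6/8) — PASS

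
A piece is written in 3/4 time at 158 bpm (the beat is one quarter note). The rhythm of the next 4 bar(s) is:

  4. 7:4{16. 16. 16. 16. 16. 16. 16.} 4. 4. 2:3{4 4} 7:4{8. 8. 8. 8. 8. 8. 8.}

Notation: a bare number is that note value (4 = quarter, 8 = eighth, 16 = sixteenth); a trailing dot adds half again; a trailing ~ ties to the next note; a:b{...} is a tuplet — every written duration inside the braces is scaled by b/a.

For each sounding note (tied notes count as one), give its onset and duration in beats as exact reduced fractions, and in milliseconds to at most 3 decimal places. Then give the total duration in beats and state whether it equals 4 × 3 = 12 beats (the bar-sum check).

1) 0.0ms=0b +569.62ms=3/2b
2) 569.62ms=3/2b +81.374ms=3/14b
3) 650.995ms=12/7b +81.374ms=3/14b
4) 732.369ms=27/14b +81.374ms=3/14b
5) 813.743ms=15/7b +81.374ms=3/14b
6) 895.118ms=33/14b +81.374ms=3/14b
7) 976.492ms=18/7b +81.374ms=3/14b
8) 1057.866ms=39/14b +81.374ms=3/14b
9) 1139.241ms=3b +569.62ms=3/2b
10) 1708.861ms=9/2b +569.62ms=3/2b
11) 2278.481ms=6b +569.62ms=3/2b
12) 2848.101ms=15/2b +569.62ms=3/2b
13) 3417.722ms=9b +162.749ms=3/7b
14) 3580.47ms=66/7b +162.749ms=3/7b
15) 3743.219ms=69/7b +162.749ms=3/7b
16) 3905.967ms=72/7b +162.749ms=3/7b
17) 4068.716ms=75/7b +162.749ms=3/7b
18) 4231.465ms=78/7b +162.749ms=3/7b
19) 4394.213ms=81/7b +162.749ms=3/7b
Σ=12b of 12 (158bpm 3/4) — PASS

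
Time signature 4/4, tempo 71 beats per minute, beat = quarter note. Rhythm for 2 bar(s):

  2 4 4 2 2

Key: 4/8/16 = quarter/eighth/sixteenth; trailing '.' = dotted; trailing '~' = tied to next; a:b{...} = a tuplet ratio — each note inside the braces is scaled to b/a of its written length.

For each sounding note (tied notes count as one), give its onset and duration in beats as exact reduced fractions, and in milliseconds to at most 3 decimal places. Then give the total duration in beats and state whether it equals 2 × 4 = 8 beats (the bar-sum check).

1) 0.0ms=0b +1690.141ms=2b
2) 1690.141ms=2b +845.07ms=1b
3) 2535.211ms=3b +845.07ms=1b
4) 3380.282ms=4b +1690.141ms=2b
5) 5070.423ms=6b +1690.141ms=2b
Σ=8b of 8 (71bpm 4/4) — PASS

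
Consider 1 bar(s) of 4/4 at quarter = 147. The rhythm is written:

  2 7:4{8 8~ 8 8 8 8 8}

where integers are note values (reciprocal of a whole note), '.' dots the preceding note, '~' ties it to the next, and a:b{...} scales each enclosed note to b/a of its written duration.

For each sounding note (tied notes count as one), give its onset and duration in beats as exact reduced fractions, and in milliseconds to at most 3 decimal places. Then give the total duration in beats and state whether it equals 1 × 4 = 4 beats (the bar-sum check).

1) 0.0ms=0b +816.327ms=2b
2) 816.327ms=2b +116.618ms=2/7b
3) 932.945ms=16/7b +233.236ms=4/7b
4) 1166.181ms=20/7b +116.618ms=2/7b
5) 1282.799ms=22/7b +116.618ms=2/7b
6) 1399.417ms=24/7b +116.618ms=2/7b
7) 1516.035ms=26/7b +116.618ms=2/7b
Σ=4b of 4 (147bpm 4/4) — PASS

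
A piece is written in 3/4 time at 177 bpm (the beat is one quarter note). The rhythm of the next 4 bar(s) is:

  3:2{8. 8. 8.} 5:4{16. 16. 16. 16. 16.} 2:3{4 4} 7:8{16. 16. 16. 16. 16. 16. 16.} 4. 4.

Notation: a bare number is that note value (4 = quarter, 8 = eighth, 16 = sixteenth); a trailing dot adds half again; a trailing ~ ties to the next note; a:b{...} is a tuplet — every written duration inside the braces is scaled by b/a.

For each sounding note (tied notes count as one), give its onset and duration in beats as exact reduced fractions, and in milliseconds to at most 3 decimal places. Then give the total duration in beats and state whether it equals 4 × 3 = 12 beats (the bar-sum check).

1) 0.0ms=0b +169.492ms=1/2b
2) 169.492ms=1/2b +169.492ms=1/2b
3) 338.983ms=1b +169.492ms=1/2b
4) 508.475ms=3/2b +101.695ms=3/10b
5) 610.169ms=9/5b +101.695ms=3/10b
6) 711.864ms=21/10b +101.695ms=3/10b
7) 813.559ms=12/5b +101.695ms=3/10b
8) 915.254ms=27/10b +101.695ms=3/10b
9) 1016.949ms=3b +508.475ms=3/2b
10) 1525.424ms=9/2b +508.475ms=3/2b
11) 2033.898ms=6b +145.278ms=3/7b
12) 2179.177ms=45/7b +145.278ms=3/7b
13) 2324.455ms=48/7b +145.278ms=3/7b
14) 2469.734ms=51/7b +145.278ms=3/7b
15) 2615.012ms=54/7b +145.278ms=3/7b
16) 2760.291ms=57/7b +145.278ms=3/7b
17) 2905.569ms=60/7b +145.278ms=3/7b
18) 3050.847ms=9b +508.475ms=3/2b
19) 3559.322ms=21/2b +508.475ms=3/2b
Σ=12b of 12 (177bpm 3/4) — PASS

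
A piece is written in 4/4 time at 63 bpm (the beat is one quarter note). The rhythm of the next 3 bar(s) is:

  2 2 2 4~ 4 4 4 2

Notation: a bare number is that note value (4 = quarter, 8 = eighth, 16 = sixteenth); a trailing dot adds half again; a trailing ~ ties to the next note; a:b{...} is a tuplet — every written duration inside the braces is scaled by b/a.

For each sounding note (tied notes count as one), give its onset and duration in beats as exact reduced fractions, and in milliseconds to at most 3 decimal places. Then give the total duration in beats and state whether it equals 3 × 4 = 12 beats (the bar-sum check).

1) 0.0ms=0b +1904.762ms=2b
2) 1904.762ms=2b +1904.762ms=2b
3) 3809.524ms=4b +1904.762ms=2b
4) 5714.286ms=6b +1904.762ms=2b
5) 7619.048ms=8b +952.381ms=1b
6) 8571.429ms=9b +952.381ms=1b
7) 9523.81ms=10b +1904.762ms=2b
Σ=12b of 12 (63bpm 4/4) — PASS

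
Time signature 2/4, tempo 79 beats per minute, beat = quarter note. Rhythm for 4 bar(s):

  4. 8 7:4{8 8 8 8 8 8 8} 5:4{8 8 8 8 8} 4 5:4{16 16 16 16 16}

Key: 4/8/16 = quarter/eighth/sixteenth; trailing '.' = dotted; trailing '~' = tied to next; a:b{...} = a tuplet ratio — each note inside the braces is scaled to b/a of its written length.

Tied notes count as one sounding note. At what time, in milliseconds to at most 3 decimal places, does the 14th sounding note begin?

note 14 onset = 28/5b = 4253.165ms

1. 0.0ms @ 0 + 1139.241ms (3/2)
2. 1139.241ms @ 3/2 + 379.747ms (1/2)
3. 1518.987ms @ 2 + 216.998ms (2/7)
4. 1735.986ms @ 16/7 + 216.998ms (2/7)
5. 1952.984ms @ 18/7 + 216.998ms (2/7)
6. 2169.982ms @ 20/7 + 216.998ms (2/7)
7. 2386.98ms @ 22/7 + 216.998ms (2/7)
8. 2603.978ms @ 24/7 + 216.998ms (2/7)
9. 2820.976ms @ 26/7 + 216.998ms (2/7)
10. 3037.975ms @ 4 + 303.797ms (2/5)
11. 3341.772ms @ 22/5 + 303.797ms (2/5)
12. 3645.57ms @ 24/5 + 303.797ms (2/5)
13. 3949.367ms @ 26/5 + 303.797ms (2/5)
14. 4253.165ms @ 28/5 + 303.797ms (2/5)
15. 4556.962ms @ 6 + 759.494ms (1)
16. 5316.456ms @ 7 + 151.899ms (1/5)
17. 5468.354ms @ 36/5 + 151.899ms (1/5)
18. 5620.253ms @ 37/5 + 151.899ms (1/5)
19. 5772.152ms @ 38/5 + 151.899ms (1/5)
20. 5924.051ms @ 39/5 + 151.899ms (1/5)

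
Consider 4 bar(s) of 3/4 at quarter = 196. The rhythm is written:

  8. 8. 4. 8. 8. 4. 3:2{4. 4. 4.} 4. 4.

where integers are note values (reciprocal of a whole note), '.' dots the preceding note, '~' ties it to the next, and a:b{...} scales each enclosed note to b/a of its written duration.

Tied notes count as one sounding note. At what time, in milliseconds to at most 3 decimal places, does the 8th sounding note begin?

note 8 onset = 7b = 2142.857ms

1. 0.0ms @ 0 + 229.592ms (3/4)
2. 229.592ms @ 3/4 + 229.592ms (3/4)
3. 459.184ms @ 3/2 + 459.184ms (3/2)
4. 918.367ms @ 3 + 229.592ms (3/4)
5. 1147.959ms @ 15/4 + 229.592ms (3/4)
6. 1377.551ms @ 9/2 + 459.184ms (3/2)
7. 1836.735ms @ 6 + 306.122ms (1)
8. 2142.857ms @ 7 + 306.122ms (1)
9. 2448.98ms @ 8 + 306.122ms (1)
10. 2755.102ms @ 9 + 459.184ms (3/2)
11. 3214.286ms @ 21/2 + 459.184ms (3/2)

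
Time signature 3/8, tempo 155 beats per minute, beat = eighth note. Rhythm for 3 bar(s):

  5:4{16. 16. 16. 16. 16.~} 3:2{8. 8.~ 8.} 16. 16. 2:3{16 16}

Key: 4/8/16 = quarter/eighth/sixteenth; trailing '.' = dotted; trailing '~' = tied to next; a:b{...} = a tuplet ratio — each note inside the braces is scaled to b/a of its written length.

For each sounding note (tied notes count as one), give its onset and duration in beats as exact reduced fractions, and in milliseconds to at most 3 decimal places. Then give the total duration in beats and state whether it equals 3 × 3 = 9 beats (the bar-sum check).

1) 0.0ms=0b +232.258ms=3/5b
2) 232.258ms=3/5b +232.258ms=3/5b
3) 464.516ms=6/5b +232.258ms=3/5b
4) 696.774ms=9/5b +232.258ms=3/5b
5) 929.032ms=12/5b +619.355ms=8/5b
6) 1548.387ms=4b +774.194ms=2b
7) 2322.581ms=6b +290.323ms=3/4b
8) 2612.903ms=27/4b +290.323ms=3/4b
9) 2903.226ms=15/2b +290.323ms=3/4b
10) 3193.548ms=33/4b +290.323ms=3/4b
Σ=9b of 9 (155bpm 3/8) — PASS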